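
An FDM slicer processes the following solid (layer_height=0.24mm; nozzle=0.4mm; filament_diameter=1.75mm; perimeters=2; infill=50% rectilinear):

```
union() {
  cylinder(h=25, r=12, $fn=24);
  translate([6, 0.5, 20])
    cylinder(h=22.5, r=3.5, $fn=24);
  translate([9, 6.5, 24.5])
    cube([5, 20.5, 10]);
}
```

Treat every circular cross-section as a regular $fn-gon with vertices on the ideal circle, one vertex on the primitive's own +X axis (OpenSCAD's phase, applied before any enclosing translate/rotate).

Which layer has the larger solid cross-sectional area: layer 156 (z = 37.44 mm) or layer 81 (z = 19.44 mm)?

Layer 156 (z = 37.44): the cylinder is absent (z outside [0, 25]); the r=3.5 cylinder at (6, 0.5) gives a regular 24-gon of circumradius 3.5 (constant along its height) (area = (24/2)·3.500²·sin(360°/24) = 38.05 mm²); the cube at (9, 6.5) is not intersected at this z (z outside [24.5, 34.5]); Merging all regions: only the r=3.5 cylinder at (6, 0.5) is present, so the union is just that shape — area = 38.05 mm². So its area = 38.05 mm². Layer 81 (z = 19.44): the r=12 cylinder contributes a regular 24-gon of circumradius 12 (area = (24/2)·12.000²·sin(360°/24) = 447.24 mm²); the cylinder at (6, 0.5) is not intersected at this z (z outside [20, 42.5]); the cube at (9, 6.5) does not reach this height (z outside [24.5, 34.5]); Combining (union): only the r=12 cylinder is present, so the union is just that shape — area = 447.24 mm². So its area = 447.24 mm². Layer 81 is larger (447.24 vs 38.05 mm²).

layer 81 (z = 19.44 mm)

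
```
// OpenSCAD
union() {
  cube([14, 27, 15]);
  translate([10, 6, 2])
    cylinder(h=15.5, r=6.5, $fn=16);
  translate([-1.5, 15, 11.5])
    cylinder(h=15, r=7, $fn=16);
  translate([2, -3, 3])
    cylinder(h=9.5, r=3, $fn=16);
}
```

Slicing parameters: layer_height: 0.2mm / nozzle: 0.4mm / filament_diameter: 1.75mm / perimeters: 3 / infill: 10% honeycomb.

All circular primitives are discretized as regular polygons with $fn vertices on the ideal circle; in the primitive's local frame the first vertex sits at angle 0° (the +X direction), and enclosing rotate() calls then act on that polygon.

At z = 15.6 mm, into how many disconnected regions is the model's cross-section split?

2

At z = 15.6 mm: the cube does not reach this height (z outside [0, 15]); the r=6.5 cylinder at (10, 6) gives a regular 16-gon of circumradius 6.5 (constant along its height); the r=7 cylinder at (-1.5, 15) contributes a regular 16-gon of circumradius 7; the cylinder at (2, -3) does not reach this height (z outside [3, 12.5]); Merging all regions: the 2 present regions are separate (no shared area or edge), so areas and boundary lengths simply add and each stays a separate island — 2 connected regions. The result has 2 disconnected regions.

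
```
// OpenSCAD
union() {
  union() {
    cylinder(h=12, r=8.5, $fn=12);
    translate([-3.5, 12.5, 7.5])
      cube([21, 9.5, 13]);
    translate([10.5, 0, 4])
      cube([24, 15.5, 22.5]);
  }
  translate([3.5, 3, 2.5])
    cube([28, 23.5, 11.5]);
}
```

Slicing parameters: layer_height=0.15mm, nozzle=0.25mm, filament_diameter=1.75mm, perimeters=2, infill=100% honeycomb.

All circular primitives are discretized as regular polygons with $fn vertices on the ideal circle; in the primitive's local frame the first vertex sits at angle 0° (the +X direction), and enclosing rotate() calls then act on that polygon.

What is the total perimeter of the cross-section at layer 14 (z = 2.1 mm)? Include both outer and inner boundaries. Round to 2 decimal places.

At z = 2.1 mm: the r=8.5 cylinder gives a regular 12-gon of circumradius 8.5 (constant along its height) (perimeter = 2·12·8.500·sin(180°/12) = 52.80 mm); the cube at (-3.5, 12.5) is not intersected at this z (z outside [7.5, 20.5]); the cube at (10.5, 0) is absent (z outside [4, 26.5]); Merging all regions: only the r=8.5 cylinder is present, so the union is just that shape — boundary = 52.80 mm; the cube at (3.5, 3) does not reach this height (z outside [2.5, 14]); Combining (union): only that combined region is present, so the union is just that shape — boundary = 52.80 mm. Overall, the cross-section is a single solid region. Total boundary length (outer) = 52.80 mm.

52.80 mm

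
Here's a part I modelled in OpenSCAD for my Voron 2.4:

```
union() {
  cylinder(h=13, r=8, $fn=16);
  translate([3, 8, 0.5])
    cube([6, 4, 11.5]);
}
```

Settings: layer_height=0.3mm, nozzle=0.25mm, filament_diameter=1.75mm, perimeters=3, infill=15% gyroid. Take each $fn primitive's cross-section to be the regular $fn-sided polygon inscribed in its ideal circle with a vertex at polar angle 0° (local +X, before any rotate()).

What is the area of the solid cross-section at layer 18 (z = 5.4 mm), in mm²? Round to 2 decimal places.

At z = 5.4 mm: the cylinder: section is a regular 16-gon, circumradius r=8 (area = (16/2)·8.000²·sin(360°/16) = 195.93 mm²); the 6×4 cube at (3, 8) contributes its full rectangle (area 24.00 mm²); Combining (union): the 2 present regions are separate (no shared area or edge), so areas and boundary lengths simply add and each stays a separate island — area = 219.93 mm². Overall, the cross-section has 2 separate islands. Net area = 219.93 mm².

219.93 mm²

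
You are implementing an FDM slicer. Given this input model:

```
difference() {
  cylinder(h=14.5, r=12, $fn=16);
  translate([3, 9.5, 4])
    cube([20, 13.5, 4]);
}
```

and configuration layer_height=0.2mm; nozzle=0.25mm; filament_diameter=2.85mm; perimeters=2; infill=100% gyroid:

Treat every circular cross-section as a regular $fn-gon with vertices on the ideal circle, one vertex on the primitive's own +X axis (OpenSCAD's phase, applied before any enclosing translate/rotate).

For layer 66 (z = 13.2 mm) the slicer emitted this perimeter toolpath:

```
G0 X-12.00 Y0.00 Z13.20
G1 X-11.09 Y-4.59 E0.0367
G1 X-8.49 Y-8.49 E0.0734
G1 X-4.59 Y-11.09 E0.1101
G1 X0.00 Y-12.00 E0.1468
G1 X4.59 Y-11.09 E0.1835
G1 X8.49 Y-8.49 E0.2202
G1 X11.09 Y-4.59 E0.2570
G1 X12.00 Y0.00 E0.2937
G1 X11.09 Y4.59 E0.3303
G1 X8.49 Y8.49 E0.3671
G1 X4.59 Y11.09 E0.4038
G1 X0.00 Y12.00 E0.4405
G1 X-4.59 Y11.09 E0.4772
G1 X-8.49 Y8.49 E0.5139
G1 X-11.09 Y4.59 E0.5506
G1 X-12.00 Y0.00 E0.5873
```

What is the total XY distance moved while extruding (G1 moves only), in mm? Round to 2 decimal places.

Sum the Euclidean lengths of each G1 segment: total = 74.93 mm.

74.93 mm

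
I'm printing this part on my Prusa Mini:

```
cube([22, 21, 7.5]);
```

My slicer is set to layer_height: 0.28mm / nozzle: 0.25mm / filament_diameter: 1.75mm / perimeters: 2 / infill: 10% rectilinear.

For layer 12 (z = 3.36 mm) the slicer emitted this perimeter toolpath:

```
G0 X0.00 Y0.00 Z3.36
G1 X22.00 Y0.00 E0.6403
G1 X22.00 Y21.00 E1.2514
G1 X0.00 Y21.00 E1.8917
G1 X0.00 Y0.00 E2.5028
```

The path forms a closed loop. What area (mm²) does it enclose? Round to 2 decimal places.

462.00 mm²

Apply the shoelace formula to the sequence of (X, Y) vertices; enclosed area = 462.00 mm².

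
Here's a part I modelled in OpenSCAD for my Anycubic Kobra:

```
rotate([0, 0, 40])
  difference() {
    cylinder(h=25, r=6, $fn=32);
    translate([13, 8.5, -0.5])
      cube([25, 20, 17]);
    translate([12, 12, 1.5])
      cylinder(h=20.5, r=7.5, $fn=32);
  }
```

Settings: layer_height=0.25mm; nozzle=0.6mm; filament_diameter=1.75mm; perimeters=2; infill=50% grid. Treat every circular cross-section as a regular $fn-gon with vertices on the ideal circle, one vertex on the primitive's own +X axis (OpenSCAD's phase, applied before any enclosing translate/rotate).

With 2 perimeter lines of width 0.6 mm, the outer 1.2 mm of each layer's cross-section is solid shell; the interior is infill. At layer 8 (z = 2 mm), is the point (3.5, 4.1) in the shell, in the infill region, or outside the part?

At z = 2 mm: the r=6 cylinder gives a regular 32-gon of circumradius 6 (constant along its height); the 25×20 cube at (13, 8.5) contributes its full rectangle; the r=7.5 cylinder at (12, 12) contributes a regular 32-gon of circumradius 7.5; Taking the first minus the rest: starting from the r=6 cylinder, the 25×20 cube at (13, 8.5) misses the remaining region (no effect); the r=7.5 cylinder at (12, 12) misses the remaining region (no effect) — 1 connected region; (whole slice rotated 40° about Z — lengths, areas and connectivity unchanged). Overall, the cross-section is a single solid region. Undo the 40° rotation: the query point maps to (5.317, 0.891) in the un-rotated model frame. The nearest boundary edge runs (5.88, 1.17)→(6.00, 0.00); distance from the point to it = 0.59 mm. The point is inside the cross-section, 0.59 mm from the nearest boundary — within the 1.2 mm shell band (2 × 0.6).

shell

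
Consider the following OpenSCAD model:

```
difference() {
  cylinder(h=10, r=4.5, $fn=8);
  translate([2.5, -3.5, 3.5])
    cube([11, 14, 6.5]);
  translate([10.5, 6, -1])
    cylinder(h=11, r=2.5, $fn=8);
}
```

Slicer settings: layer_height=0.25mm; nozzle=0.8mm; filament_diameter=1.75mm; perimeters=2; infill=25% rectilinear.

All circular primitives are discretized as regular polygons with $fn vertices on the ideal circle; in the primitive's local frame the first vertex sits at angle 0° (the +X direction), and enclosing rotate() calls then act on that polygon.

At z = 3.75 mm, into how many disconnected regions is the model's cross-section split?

1

At z = 3.75 mm: the r=4.5 cylinder gives a regular 8-gon of circumradius 4.5 (constant along its height); the 11×14 cube at (2.5, -3.5) contributes its full rectangle; the r=2.5 cylinder at (10.5, 6) contributes a regular 8-gon of circumradius 2.5; Taking the first minus the rest: starting from the r=4.5 cylinder, the 11×14 cube at (2.5, -3.5) partially overlaps it — only the 8.73 mm² overlap (of its 154.00 mm²) is removed, clipping the outline; the r=2.5 cylinder at (10.5, 6) misses the remaining region (no effect) — 1 connected region. The result has 1 disconnected region.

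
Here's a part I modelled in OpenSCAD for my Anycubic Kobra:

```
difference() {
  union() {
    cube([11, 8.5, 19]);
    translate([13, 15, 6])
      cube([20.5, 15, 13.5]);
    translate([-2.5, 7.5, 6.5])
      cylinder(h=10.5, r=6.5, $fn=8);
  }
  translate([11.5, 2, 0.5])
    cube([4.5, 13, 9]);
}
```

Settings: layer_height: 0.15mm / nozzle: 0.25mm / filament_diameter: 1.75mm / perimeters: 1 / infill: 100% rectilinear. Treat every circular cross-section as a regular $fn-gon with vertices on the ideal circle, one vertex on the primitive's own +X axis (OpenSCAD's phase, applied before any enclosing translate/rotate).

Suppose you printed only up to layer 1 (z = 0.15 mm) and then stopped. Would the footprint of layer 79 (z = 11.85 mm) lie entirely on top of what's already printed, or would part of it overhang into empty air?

Compare the two slices. At z = 0.15: the cube (footprint 11×8.5) is included at this height (area 93.50 mm²); the cube at (13, 15) is absent (z outside [6, 19.5]); the cylinder at (-2.5, 7.5) is absent (z outside [6.5, 17]); Taking the union: only the 11×8.5 cube is present, so the union is just that shape — area = 93.50 mm²; the cube at (11.5, 2) is absent (z outside [0.5, 9.5]); Taking the first minus the rest: none of the subtracted shapes is present at this height, so that combined region is unchanged — area = 93.50 mm². At z = 11.85: the 11×8.5 cube contributes its full rectangle (area 93.50 mm²); the cube at (13, 15) (footprint 20.5×15) is included at this height (area 307.50 mm²); the cylinder at (-2.5, 7.5): section is a regular 8-gon, circumradius r=6.5 (area = (8/2)·6.500²·sin(360°/8) = 119.50 mm²); Taking the union: the regions partially overlap — summed areas 520.50 mm² minus the doubly-counted overlap 18.71 mm² gives 501.79 mm² — area = 501.79 mm²; the cube at (11.5, 2) is not intersected at this z (z outside [0.5, 9.5]); Taking the first minus the rest: none of the subtracted shapes is present at this height, so the result so far is unchanged — area = 501.79 mm². Checking containment: at z = 11.85 the cross-section extends beyond the z = 0.15 cross-section by about 408.29 mm².

part overhangs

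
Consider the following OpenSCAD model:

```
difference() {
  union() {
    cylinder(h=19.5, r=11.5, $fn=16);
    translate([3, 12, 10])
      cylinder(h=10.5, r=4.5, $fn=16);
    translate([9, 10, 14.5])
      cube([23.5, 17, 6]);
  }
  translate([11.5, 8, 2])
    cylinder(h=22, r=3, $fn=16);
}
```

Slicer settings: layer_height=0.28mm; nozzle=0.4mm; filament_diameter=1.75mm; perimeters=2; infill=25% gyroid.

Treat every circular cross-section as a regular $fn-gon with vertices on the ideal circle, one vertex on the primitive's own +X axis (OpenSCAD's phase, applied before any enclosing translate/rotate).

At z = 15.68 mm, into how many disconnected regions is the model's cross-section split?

At z = 15.68 mm: the cylinder: section is a regular 16-gon, circumradius r=11.5; the cylinder at (3, 12): section is a regular 16-gon, circumradius r=4.5; the cube at (9, 10) (footprint 23.5×17) is included at this height; Taking the union: the regions partially overlap (shared area 19.85 mm²), so overlapping operands fuse into one piece — 2 connected regions; the cylinder at (11.5, 8): section is a regular 16-gon, circumradius r=3; Taking the first minus the rest: starting from the result so far, the r=3 cylinder at (11.5, 8) partially overlaps it — only the 3.28 mm² overlap (of its 27.55 mm²) is removed, clipping the outline — 2 connected regions. The result has 2 disconnected regions.

2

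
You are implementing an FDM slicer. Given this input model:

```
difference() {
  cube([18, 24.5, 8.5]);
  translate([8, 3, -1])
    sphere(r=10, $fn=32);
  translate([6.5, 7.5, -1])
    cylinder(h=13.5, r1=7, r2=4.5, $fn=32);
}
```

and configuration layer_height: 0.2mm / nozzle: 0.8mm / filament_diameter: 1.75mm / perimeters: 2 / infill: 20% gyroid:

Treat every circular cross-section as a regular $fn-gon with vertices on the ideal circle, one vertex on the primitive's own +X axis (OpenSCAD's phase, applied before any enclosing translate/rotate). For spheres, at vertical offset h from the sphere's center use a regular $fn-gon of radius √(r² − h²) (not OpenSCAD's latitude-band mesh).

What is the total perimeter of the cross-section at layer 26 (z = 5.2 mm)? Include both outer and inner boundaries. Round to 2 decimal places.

At z = 5.2 mm: the 18×24.5 cube contributes its full rectangle (perimeter 85.00 mm); the r=10 sphere at (8, 3) contributes a regular 32-gon of circumradius √(10²−6.2²) = 7.846 (perimeter = 2·32·7.846·sin(180°/32) = 49.22 mm); the cone at (6.5, 7.5) contributes a regular 32-gon of circumradius 5.852 (interpolated between r1=7 and r2=4.5 at t=0.459) (perimeter = 2·32·5.852·sin(180°/32) = 36.71 mm); After the difference (first − rest): starting from the 18×24.5 cube, the r=10 sphere at (8, 3) partially overlaps it — only the 141.83 mm² overlap (of its 192.16 mm²) is removed, clipping the outline; the cone at (6.5, 7.5) partially overlaps it — only the 26.92 mm² overlap (of its 106.89 mm²) is removed, clipping the outline — boundary = 105.50 mm. Overall, the cross-section is a single solid region. Total boundary length (outer) = 105.50 mm.

105.50 mm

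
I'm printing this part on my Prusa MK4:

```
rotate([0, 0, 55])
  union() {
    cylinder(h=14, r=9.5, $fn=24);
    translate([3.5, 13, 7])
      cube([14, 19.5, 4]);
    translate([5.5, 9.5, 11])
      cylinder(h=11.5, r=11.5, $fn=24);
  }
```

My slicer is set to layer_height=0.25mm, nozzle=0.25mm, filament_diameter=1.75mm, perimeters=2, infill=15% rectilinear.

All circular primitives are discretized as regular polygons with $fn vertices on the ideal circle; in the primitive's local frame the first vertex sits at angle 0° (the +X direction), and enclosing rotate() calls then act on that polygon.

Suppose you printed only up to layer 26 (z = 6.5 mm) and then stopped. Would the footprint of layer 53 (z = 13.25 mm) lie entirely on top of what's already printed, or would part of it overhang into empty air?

part overhangs

Compare the two slices. At z = 6.5: the r=9.5 cylinder gives a regular 24-gon of circumradius 9.5 (constant along its height) (area = (24/2)·9.500²·sin(360°/24) = 280.30 mm²); the cube at (3.5, 13) does not reach this height (z outside [7, 11]); the cylinder at (5.5, 9.5) does not reach this height (z outside [11, 22.5]); Taking the union: only the r=9.5 cylinder is present, so the union is just that shape — area = 280.30 mm²; (whole slice rotated 55° about Z — lengths, areas and connectivity unchanged). At z = 13.25: the r=9.5 cylinder gives a regular 24-gon of circumradius 9.5 (constant along its height) (area = (24/2)·9.500²·sin(360°/24) = 280.30 mm²); the cube at (3.5, 13) is not intersected at this z (z outside [7, 11]); the r=11.5 cylinder at (5.5, 9.5) gives a regular 24-gon of circumradius 11.5 (constant along its height) (area = (24/2)·11.500²·sin(360°/24) = 410.75 mm²); Combining (union): the regions partially overlap — summed areas 691.05 mm² minus the doubly-counted overlap 123.09 mm² gives 567.95 mm² — area = 567.95 mm²; (whole slice rotated 55° about Z — lengths, areas and connectivity unchanged). Checking containment: at z = 13.25 the cross-section extends beyond the z = 6.5 cross-section by about 287.65 mm².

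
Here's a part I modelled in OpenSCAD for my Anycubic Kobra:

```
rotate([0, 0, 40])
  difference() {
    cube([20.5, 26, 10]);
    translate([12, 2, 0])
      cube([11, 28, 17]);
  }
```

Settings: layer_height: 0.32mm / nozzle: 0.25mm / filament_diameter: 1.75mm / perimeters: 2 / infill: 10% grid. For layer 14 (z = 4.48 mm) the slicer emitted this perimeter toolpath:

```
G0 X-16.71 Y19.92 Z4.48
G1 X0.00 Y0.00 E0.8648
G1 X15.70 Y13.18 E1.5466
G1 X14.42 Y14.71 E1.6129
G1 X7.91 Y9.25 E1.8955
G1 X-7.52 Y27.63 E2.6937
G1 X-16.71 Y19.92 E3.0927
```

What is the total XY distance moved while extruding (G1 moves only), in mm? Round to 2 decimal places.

92.98 mm

Sum the Euclidean lengths of each G1 segment: total = 92.98 mm.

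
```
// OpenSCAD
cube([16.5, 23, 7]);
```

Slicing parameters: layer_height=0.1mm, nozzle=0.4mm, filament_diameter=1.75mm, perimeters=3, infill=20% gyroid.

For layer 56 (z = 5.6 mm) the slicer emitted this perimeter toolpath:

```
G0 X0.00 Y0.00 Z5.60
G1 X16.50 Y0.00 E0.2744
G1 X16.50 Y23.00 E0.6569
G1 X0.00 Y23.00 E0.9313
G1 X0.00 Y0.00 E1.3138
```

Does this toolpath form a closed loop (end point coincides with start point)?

Start point (G0): (0.00, 0.00). End point (last G1): the path returns to the start — closed.

yes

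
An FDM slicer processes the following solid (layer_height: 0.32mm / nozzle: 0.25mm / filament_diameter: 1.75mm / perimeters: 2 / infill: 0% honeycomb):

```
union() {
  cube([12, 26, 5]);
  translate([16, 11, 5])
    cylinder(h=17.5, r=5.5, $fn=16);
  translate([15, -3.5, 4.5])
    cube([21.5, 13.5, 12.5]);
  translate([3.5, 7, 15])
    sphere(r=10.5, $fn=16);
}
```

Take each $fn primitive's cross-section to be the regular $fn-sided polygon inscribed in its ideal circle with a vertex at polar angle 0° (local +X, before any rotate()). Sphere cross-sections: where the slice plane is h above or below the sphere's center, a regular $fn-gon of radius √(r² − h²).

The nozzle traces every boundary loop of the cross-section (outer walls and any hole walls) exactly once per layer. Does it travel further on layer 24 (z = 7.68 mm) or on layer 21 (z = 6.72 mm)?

Layer 24 (z = 7.68): the cube is absent (z outside [0, 5]); the r=5.5 cylinder at (16, 11) contributes a regular 16-gon of circumradius 5.5 (perimeter = 2·16·5.500·sin(180°/16) = 34.34 mm); the cube at (15, -3.5) is present — its section is the full 21.5×13.5 rectangle (perimeter 70.00 mm); the r=10.5 sphere at (3.5, 7) contributes a regular 16-gon of circumradius √(10.5²−7.32²) = 7.528 (perimeter = 2·16·7.528·sin(180°/16) = 47.00 mm); Combining (union): the regions partially overlap (shared area 22.15 mm²), so the edge portions inside another operand are dropped and the merged outline is re-measured after clipping — boundary = 132.14 mm. So its perimeter = 132.14 mm. Layer 21 (z = 6.72): the cube is absent (z outside [0, 5]); the cylinder at (16, 11): section is a regular 16-gon, circumradius r=5.5 (perimeter = 2·16·5.500·sin(180°/16) = 34.34 mm); the cube at (15, -3.5) is present — its section is the full 21.5×13.5 rectangle (perimeter 70.00 mm); the r=10.5 sphere at (3.5, 7) contributes a regular 16-gon of circumradius √(10.5²−8.28²) = 6.457 (perimeter = 2·16·6.457·sin(180°/16) = 40.31 mm); Merging all regions: the regions partially overlap (shared area 22.15 mm²), so the edge portions inside another operand are dropped and the merged outline is re-measured after clipping — boundary = 125.46 mm. So its perimeter = 125.46 mm. Layer 24 is larger (132.14 vs 125.46 mm).

layer 24 (z = 7.68 mm)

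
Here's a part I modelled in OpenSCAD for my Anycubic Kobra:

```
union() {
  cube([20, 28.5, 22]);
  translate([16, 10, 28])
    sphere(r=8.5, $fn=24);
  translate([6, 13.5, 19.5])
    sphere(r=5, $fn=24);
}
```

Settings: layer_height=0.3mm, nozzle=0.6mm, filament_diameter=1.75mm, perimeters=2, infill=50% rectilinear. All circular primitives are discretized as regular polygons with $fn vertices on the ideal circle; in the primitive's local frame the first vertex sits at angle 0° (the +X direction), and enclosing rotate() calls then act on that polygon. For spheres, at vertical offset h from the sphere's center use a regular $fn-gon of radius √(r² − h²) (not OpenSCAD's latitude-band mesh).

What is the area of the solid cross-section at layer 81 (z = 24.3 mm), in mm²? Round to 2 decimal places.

At z = 24.3 mm: the cube does not reach this height (z outside [0, 22]); the r=8.5 sphere at (16, 10) contributes a regular 24-gon of circumradius √(8.5²−3.7²) = 7.652 (area = (24/2)·7.652²·sin(360°/24) = 181.88 mm²); the r=5 sphere at (6, 13.5) slices to a regular 24-gon of circumradius 1.400 (√(r²−h²) with h=4.8 from center) (area = (24/2)·1.400²·sin(360°/24) = 6.09 mm²); Combining (union): the 2 present regions are separate (no shared area or edge), so areas and boundary lengths simply add and each stays a separate island — area = 187.96 mm². Overall, the cross-section has 2 separate islands. Net area = 187.96 mm².

187.96 mm²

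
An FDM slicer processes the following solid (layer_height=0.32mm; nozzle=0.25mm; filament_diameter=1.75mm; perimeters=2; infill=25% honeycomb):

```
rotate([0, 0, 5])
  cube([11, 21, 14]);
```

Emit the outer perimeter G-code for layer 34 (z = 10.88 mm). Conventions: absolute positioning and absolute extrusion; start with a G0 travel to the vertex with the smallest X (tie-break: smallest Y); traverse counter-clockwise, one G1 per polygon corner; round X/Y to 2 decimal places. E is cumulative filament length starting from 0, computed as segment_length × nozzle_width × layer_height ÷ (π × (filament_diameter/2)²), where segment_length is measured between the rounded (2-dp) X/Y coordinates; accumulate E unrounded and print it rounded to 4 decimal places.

At z = 10.88 mm: the cube (footprint 11×21) is included at this height; (whole slice rotated 5° about Z — lengths, areas and connectivity unchanged). The outline is a single polygon with 4 vertices. Extrusion per mm of travel: 0.25 × 0.32 / (π × 0.875²) = 0.033260. Accumulating E over each segment gives final E = 2.1288.

G0 X-1.83 Y20.92 Z10.88
G1 X0.00 Y0.00 E0.6985
G1 X10.96 Y0.96 E1.0644
G1 X9.13 Y21.88 E1.7628
G1 X-1.83 Y20.92 E2.1288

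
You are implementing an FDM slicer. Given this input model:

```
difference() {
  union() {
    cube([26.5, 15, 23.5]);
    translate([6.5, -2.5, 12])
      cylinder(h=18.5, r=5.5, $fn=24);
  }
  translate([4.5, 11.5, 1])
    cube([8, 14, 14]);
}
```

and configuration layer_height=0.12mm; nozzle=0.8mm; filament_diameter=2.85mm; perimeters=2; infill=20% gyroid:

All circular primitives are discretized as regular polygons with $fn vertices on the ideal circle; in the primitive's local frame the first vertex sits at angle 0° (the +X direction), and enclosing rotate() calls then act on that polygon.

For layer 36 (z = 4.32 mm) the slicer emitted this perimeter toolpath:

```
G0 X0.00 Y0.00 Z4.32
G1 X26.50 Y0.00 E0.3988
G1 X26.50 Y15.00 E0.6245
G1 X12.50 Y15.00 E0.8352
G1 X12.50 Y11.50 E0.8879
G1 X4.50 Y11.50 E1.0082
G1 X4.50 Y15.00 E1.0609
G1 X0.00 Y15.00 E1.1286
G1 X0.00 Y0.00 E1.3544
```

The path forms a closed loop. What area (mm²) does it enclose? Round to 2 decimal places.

Apply the shoelace formula to the sequence of (X, Y) vertices; enclosed area = 369.50 mm².

369.50 mm²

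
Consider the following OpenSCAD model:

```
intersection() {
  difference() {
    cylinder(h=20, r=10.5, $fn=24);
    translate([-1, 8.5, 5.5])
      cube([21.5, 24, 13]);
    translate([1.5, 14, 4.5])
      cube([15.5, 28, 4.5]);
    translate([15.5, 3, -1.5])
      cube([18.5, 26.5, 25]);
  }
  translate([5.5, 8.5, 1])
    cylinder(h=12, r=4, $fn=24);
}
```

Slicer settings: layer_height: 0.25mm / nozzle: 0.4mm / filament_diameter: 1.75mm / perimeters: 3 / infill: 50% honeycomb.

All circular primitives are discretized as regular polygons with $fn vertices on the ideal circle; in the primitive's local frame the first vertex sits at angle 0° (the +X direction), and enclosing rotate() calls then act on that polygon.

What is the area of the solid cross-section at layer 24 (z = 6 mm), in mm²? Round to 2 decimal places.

At z = 6 mm: the r=10.5 cylinder gives a regular 24-gon of circumradius 10.5 (constant along its height) (area = (24/2)·10.500²·sin(360°/24) = 342.42 mm²); the cube at (-1, 8.5) is present — its section is the full 21.5×24 rectangle (area 516.00 mm²); the cube at (1.5, 14) (footprint 15.5×28) is included at this height (area 434.00 mm²); the 18.5×26.5 cube at (15.5, 3) contributes its full rectangle (area 490.25 mm²); After the difference (first − rest): starting from the r=10.5 cylinder (342.42 mm²), the 21.5×24 cube at (-1, 8.5) partially overlaps it — only the 9.94 mm² overlap (of its 516.00 mm²) is removed, clipping the outline; the 15.5×28 cube at (1.5, 14) misses the remaining region (no effect); the 18.5×26.5 cube at (15.5, 3) misses the remaining region (no effect) — area = 332.47 mm²; the r=4 cylinder at (5.5, 8.5) gives a regular 24-gon of circumradius 4 (constant along its height) (area = (24/2)·4.000²·sin(360°/24) = 49.69 mm²); Keeping only the common overlap: the r=4 cylinder at (5.5, 8.5) partially overlaps the result so far; clipping to the common part keeps 20.44 mm² — area = 20.44 mm². Overall, the cross-section is a single solid region. Net area = 20.44 mm².

20.44 mm²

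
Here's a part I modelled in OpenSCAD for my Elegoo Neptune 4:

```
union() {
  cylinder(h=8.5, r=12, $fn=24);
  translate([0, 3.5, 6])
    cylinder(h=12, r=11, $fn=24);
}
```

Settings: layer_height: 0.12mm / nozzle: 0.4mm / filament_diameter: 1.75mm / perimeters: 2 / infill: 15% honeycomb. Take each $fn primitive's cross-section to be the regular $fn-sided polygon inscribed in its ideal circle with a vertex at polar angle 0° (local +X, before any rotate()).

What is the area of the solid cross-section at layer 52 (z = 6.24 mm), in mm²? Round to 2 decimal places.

At z = 6.24 mm: the cylinder: section is a regular 24-gon, circumradius r=12 (area = (24/2)·12.000²·sin(360°/24) = 447.24 mm²); the cylinder at (0, 3.5): section is a regular 24-gon, circumradius r=11 (area = (24/2)·11.000²·sin(360°/24) = 375.81 mm²); Combining (union): the regions partially overlap — summed areas 823.04 mm² minus the doubly-counted overlap 328.53 mm² gives 494.51 mm² — area = 494.51 mm². Overall, the cross-section is a single solid region. Net area = 494.51 mm².

494.51 mm²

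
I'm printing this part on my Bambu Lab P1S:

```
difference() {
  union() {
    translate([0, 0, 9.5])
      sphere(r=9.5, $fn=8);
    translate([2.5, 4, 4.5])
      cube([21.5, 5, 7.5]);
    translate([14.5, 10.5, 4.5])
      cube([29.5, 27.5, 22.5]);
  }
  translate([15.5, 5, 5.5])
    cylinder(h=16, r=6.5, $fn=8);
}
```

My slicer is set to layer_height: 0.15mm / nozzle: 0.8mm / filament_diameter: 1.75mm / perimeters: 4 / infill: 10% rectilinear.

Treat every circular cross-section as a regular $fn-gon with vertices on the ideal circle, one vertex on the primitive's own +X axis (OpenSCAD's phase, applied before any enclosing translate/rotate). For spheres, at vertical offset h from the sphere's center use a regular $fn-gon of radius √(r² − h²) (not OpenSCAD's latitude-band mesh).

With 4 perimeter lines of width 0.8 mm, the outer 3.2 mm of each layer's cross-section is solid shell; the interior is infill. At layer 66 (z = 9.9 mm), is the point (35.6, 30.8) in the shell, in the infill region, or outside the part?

infill

At z = 9.9 mm: the r=9.5 sphere slices to a regular 8-gon of circumradius 9.492 (√(r²−h²) with h=0.4 from center); the cube at (2.5, 4) (footprint 21.5×5) is included at this height; the cube at (14.5, 10.5) (footprint 29.5×27.5) is included at this height; Combining (union): the regions partially overlap (shared area 16.62 mm²), so overlapping operands fuse into one piece — 2 connected regions; the r=6.5 cylinder at (15.5, 5) contributes a regular 8-gon of circumradius 6.5; After the difference (first − rest): starting from that combined region, the r=6.5 cylinder at (15.5, 5) partially overlaps it — only the 59.96 mm² overlap (of its 119.50 mm²) is removed, clipping the outline — 3 connected regions. Overall, the cross-section has 3 separate islands. The nearest boundary edge runs (14.50, 38.00)→(44.00, 38.00); distance from the point to it = 7.20 mm. (Shell/infill is judged within the island containing the point — the largest one.) The point is inside the cross-section and 7.20 mm from the nearest boundary — more than the 3.2 mm shell width (4 × 0.8), so it's in the infill interior.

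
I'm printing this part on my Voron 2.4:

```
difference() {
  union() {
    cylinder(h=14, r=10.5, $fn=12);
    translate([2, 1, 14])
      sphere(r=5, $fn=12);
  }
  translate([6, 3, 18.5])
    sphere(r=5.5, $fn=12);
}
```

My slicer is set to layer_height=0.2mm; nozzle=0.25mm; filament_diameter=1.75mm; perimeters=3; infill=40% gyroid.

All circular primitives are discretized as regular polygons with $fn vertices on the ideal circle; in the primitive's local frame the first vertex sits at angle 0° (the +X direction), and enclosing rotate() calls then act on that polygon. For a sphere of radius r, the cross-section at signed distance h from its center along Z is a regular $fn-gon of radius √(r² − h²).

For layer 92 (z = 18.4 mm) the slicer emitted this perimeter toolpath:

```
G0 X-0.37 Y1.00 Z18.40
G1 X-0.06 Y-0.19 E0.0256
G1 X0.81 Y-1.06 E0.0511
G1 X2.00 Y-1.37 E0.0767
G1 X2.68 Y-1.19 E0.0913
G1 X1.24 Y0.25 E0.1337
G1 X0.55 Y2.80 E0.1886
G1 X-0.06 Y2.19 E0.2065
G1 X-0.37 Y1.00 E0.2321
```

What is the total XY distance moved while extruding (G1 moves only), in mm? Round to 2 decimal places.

11.16 mm

Sum the Euclidean lengths of each G1 segment: total = 11.16 mm.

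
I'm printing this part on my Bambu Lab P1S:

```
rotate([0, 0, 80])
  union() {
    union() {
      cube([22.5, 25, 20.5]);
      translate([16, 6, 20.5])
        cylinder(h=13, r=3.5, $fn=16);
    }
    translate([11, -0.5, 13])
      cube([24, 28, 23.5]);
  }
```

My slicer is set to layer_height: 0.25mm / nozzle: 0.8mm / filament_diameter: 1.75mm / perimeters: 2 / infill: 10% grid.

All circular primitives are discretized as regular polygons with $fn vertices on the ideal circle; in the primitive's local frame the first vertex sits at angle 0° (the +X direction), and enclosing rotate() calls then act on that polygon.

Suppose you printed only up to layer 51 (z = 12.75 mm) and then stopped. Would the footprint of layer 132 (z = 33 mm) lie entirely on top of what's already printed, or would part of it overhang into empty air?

Compare the two slices. At z = 12.75: the 22.5×25 cube contributes its full rectangle (area 562.50 mm²); the cylinder at (16, 6) is not intersected at this z (z outside [20.5, 33.5]); Taking the union: only the 22.5×25 cube is present, so the union is just that shape — area = 562.50 mm²; the cube at (11, -0.5) does not reach this height (z outside [13, 36.5]); Combining (union): only the result so far is present, so the union is just that shape — area = 562.50 mm²; (whole slice rotated 80° about Z — lengths, areas and connectivity unchanged). At z = 33: the cube is not intersected at this z (z outside [0, 20.5]); the r=3.5 cylinder at (16, 6) gives a regular 16-gon of circumradius 3.5 (constant along its height) (area = (16/2)·3.500²·sin(360°/16) = 37.50 mm²); Combining (union): only the r=3.5 cylinder at (16, 6) is present, so the union is just that shape — area = 37.50 mm²; the cube at (11, -0.5) is present — its section is the full 24×28 rectangle (area 672.00 mm²); Taking the union: that combined region lies entirely inside the 24×28 cube at (11, -0.5), so the union is just the 24×28 cube at (11, -0.5) — area = 672.00 mm²; (rotated 80° about Z; rotation is an isometry so areas/perimeters/island counts are preserved). Checking containment: at z = 33 the cross-section extends beyond the z = 12.75 cross-section by about 384.50 mm².

part overhangs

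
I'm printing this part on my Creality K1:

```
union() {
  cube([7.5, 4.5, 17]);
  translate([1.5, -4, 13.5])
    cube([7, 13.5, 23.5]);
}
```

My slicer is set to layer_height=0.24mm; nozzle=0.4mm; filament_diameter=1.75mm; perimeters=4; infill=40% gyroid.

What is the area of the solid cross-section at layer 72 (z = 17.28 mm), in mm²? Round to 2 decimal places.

94.50 mm²

At z = 17.28 mm: the cube is absent (z outside [0, 17]); the 7×13.5 cube at (1.5, -4) contributes its full rectangle (area 94.50 mm²); Combining (union): only the 7×13.5 cube at (1.5, -4) is present, so the union is just that shape — area = 94.50 mm². Overall, the cross-section is a single solid region. Net area = 94.50 mm².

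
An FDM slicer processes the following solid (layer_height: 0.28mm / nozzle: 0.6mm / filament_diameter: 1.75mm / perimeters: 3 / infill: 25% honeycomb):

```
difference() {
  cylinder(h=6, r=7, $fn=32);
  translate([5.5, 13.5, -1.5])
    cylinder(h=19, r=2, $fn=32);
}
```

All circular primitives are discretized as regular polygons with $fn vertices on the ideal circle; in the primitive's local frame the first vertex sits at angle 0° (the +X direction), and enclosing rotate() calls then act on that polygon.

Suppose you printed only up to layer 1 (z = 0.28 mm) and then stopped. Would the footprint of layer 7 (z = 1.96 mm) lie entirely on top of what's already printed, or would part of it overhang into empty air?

entirely on top

Compare the two slices. At z = 0.28: the r=7 cylinder gives a regular 32-gon of circumradius 7 (constant along its height) (area = (32/2)·7.000²·sin(360°/32) = 152.95 mm²); the r=2 cylinder at (5.5, 13.5) gives a regular 32-gon of circumradius 2 (constant along its height) (area = (32/2)·2.000²·sin(360°/32) = 12.49 mm²); After the difference (first − rest): starting from the r=7 cylinder (152.95 mm²), the r=2 cylinder at (5.5, 13.5) misses the remaining region (no effect) — area = 152.95 mm². At z = 1.96: the cylinder: section is a regular 32-gon, circumradius r=7 (area = (32/2)·7.000²·sin(360°/32) = 152.95 mm²); the cylinder at (5.5, 13.5): section is a regular 32-gon, circumradius r=2 (area = (32/2)·2.000²·sin(360°/32) = 12.49 mm²); After the difference (first − rest): starting from the r=7 cylinder (152.95 mm²), the r=2 cylinder at (5.5, 13.5) misses the remaining region (no effect) — area = 152.95 mm². Checking containment: the cross-section at z = 1.96 is a subset of the cross-section at z = 0.28.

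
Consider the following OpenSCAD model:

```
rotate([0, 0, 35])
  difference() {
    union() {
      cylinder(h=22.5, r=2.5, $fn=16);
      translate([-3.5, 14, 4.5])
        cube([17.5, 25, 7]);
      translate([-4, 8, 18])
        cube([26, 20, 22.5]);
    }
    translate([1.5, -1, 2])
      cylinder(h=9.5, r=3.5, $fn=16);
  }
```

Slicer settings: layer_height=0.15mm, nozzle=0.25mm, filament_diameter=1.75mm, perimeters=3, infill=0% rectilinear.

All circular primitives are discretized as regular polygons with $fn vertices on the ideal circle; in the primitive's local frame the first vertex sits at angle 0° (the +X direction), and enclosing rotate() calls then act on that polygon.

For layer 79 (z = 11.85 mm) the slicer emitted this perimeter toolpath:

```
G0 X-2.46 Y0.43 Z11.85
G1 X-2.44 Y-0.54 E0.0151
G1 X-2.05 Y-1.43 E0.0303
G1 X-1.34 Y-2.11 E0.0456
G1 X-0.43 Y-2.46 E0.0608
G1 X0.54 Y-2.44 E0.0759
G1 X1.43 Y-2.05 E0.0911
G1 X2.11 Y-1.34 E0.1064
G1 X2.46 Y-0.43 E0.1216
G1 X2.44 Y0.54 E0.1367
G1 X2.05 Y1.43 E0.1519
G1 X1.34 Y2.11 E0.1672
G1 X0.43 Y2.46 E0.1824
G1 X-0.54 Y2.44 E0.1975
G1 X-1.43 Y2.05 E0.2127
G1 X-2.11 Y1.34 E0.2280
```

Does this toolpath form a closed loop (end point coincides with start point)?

Start point (G0): (-2.46, 0.43). End point (last G1): the path does not return to the start — open.

no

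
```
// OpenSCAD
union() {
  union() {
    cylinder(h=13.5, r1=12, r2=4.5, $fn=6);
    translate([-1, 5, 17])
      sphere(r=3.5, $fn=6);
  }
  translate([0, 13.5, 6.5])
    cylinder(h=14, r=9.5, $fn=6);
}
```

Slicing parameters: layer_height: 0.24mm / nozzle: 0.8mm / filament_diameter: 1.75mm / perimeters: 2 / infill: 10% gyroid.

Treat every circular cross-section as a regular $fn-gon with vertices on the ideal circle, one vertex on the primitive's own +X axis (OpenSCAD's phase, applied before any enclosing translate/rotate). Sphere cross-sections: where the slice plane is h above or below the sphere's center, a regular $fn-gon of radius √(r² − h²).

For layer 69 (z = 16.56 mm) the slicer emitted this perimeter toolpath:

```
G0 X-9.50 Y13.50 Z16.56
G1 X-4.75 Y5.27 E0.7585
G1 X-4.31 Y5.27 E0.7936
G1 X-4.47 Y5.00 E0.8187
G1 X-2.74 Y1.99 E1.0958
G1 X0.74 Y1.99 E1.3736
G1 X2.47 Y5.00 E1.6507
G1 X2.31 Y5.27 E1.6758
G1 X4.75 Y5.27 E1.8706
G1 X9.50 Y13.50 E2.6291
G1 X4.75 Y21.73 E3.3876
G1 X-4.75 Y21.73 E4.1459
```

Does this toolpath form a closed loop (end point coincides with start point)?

Start point (G0): (-9.50, 13.50). End point (last G1): the path does not return to the start — open.

no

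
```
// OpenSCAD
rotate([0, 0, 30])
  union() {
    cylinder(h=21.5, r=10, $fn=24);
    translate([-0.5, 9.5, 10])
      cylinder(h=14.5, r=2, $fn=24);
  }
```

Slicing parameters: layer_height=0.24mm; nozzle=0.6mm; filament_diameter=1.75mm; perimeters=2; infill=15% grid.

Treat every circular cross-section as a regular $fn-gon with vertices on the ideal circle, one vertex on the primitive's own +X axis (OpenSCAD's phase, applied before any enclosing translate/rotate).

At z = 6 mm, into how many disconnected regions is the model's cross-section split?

1

At z = 6 mm: the cylinder: section is a regular 24-gon, circumradius r=10; the cylinder at (-0.5, 9.5) does not reach this height (z outside [10, 24.5]); Taking the union: only the r=10 cylinder is present, so the union is just that shape — 1 connected region; (whole slice rotated 30° about Z — lengths, areas and connectivity unchanged). The result has 1 disconnected region.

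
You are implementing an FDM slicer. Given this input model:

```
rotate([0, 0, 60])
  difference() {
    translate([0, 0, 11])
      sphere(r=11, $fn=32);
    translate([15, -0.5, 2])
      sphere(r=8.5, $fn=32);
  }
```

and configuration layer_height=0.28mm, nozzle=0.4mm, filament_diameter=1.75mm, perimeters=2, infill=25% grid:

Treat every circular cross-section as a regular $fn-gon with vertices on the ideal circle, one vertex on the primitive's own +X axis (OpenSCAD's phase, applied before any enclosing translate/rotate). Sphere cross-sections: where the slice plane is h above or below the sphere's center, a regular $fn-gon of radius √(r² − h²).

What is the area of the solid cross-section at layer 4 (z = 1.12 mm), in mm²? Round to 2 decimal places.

At z = 1.12 mm: the r=11 sphere contributes a regular 32-gon of circumradius √(11²−9.88²) = 4.836 (area = (32/2)·4.836²·sin(360°/32) = 73.00 mm²); the sphere at (15, -0.5): section is a regular 32-gon, circumradius = √(r²−h²) = √(8.5²−0.88²) = 8.454 (area = (32/2)·8.454²·sin(360°/32) = 223.11 mm²); After the difference (first − rest): starting from the r=11 sphere (73.00 mm²), the r=8.5 sphere at (15, -0.5) misses the remaining region (no effect) — area = 73.00 mm²; (whole slice rotated 60° about Z — lengths, areas and connectivity unchanged). Overall, the cross-section is a single solid region. Net area = 73.00 mm².

73.00 mm²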